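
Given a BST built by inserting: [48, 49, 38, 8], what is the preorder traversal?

Tree insertion order: [48, 49, 38, 8]
Tree (level-order array): [48, 38, 49, 8]
Preorder traversal: [48, 38, 8, 49]


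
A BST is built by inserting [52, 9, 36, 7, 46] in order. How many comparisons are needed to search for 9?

Search path for 9: 52 -> 9
Found: True
Comparisons: 2


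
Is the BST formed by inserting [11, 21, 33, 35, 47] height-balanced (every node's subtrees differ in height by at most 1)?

Tree (level-order array): [11, None, 21, None, 33, None, 35, None, 47]
Definition: a tree is height-balanced if, at every node, |h(left) - h(right)| <= 1 (empty subtree has height -1).
Bottom-up per-node check:
  node 47: h_left=-1, h_right=-1, diff=0 [OK], height=0
  node 35: h_left=-1, h_right=0, diff=1 [OK], height=1
  node 33: h_left=-1, h_right=1, diff=2 [FAIL (|-1-1|=2 > 1)], height=2
  node 21: h_left=-1, h_right=2, diff=3 [FAIL (|-1-2|=3 > 1)], height=3
  node 11: h_left=-1, h_right=3, diff=4 [FAIL (|-1-3|=4 > 1)], height=4
Node 33 violates the condition: |-1 - 1| = 2 > 1.
Result: Not balanced


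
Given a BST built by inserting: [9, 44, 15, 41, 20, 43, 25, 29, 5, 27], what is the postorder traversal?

Tree insertion order: [9, 44, 15, 41, 20, 43, 25, 29, 5, 27]
Tree (level-order array): [9, 5, 44, None, None, 15, None, None, 41, 20, 43, None, 25, None, None, None, 29, 27]
Postorder traversal: [5, 27, 29, 25, 20, 43, 41, 15, 44, 9]


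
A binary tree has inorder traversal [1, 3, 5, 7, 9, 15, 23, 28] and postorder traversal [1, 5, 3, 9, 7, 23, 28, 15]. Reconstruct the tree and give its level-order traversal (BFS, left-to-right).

Inorder:   [1, 3, 5, 7, 9, 15, 23, 28]
Postorder: [1, 5, 3, 9, 7, 23, 28, 15]
Algorithm: postorder visits root last, so walk postorder right-to-left;
each value is the root of the current inorder slice — split it at that
value, recurse on the right subtree first, then the left.
Recursive splits:
  root=15; inorder splits into left=[1, 3, 5, 7, 9], right=[23, 28]
  root=28; inorder splits into left=[23], right=[]
  root=23; inorder splits into left=[], right=[]
  root=7; inorder splits into left=[1, 3, 5], right=[9]
  root=9; inorder splits into left=[], right=[]
  root=3; inorder splits into left=[1], right=[5]
  root=5; inorder splits into left=[], right=[]
  root=1; inorder splits into left=[], right=[]
Reconstructed level-order: [15, 7, 28, 3, 9, 23, 1, 5]


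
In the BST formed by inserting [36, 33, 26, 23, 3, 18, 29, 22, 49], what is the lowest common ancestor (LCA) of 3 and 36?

Tree insertion order: [36, 33, 26, 23, 3, 18, 29, 22, 49]
Tree (level-order array): [36, 33, 49, 26, None, None, None, 23, 29, 3, None, None, None, None, 18, None, 22]
In a BST, the LCA of p=3, q=36 is the first node v on the
root-to-leaf path with p <= v <= q (go left if both < v, right if both > v).
Walk from root:
  at 36: 3 <= 36 <= 36, this is the LCA
LCA = 36


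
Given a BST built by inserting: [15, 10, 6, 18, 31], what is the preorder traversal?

Tree insertion order: [15, 10, 6, 18, 31]
Tree (level-order array): [15, 10, 18, 6, None, None, 31]
Preorder traversal: [15, 10, 6, 18, 31]


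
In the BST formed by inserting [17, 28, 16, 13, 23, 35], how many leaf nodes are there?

Tree built from: [17, 28, 16, 13, 23, 35]
Tree (level-order array): [17, 16, 28, 13, None, 23, 35]
Rule: A leaf has 0 children.
Per-node child counts:
  node 17: 2 child(ren)
  node 16: 1 child(ren)
  node 13: 0 child(ren)
  node 28: 2 child(ren)
  node 23: 0 child(ren)
  node 35: 0 child(ren)
Matching nodes: [13, 23, 35]
Count of leaf nodes: 3


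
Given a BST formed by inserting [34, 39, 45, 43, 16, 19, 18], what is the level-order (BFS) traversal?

Tree insertion order: [34, 39, 45, 43, 16, 19, 18]
Tree (level-order array): [34, 16, 39, None, 19, None, 45, 18, None, 43]
BFS from the root, enqueuing left then right child of each popped node:
  queue [34] -> pop 34, enqueue [16, 39], visited so far: [34]
  queue [16, 39] -> pop 16, enqueue [19], visited so far: [34, 16]
  queue [39, 19] -> pop 39, enqueue [45], visited so far: [34, 16, 39]
  queue [19, 45] -> pop 19, enqueue [18], visited so far: [34, 16, 39, 19]
  queue [45, 18] -> pop 45, enqueue [43], visited so far: [34, 16, 39, 19, 45]
  queue [18, 43] -> pop 18, enqueue [none], visited so far: [34, 16, 39, 19, 45, 18]
  queue [43] -> pop 43, enqueue [none], visited so far: [34, 16, 39, 19, 45, 18, 43]
Result: [34, 16, 39, 19, 45, 18, 43]


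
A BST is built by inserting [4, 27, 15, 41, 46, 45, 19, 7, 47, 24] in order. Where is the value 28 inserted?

Starting tree (level order): [4, None, 27, 15, 41, 7, 19, None, 46, None, None, None, 24, 45, 47]
Insertion path: 4 -> 27 -> 41
Result: insert 28 as left child of 41
Final tree (level order): [4, None, 27, 15, 41, 7, 19, 28, 46, None, None, None, 24, None, None, 45, 47]


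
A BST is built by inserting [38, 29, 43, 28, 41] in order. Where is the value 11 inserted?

Starting tree (level order): [38, 29, 43, 28, None, 41]
Insertion path: 38 -> 29 -> 28
Result: insert 11 as left child of 28
Final tree (level order): [38, 29, 43, 28, None, 41, None, 11]


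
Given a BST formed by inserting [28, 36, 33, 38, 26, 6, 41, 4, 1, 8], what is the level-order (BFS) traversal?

Tree insertion order: [28, 36, 33, 38, 26, 6, 41, 4, 1, 8]
Tree (level-order array): [28, 26, 36, 6, None, 33, 38, 4, 8, None, None, None, 41, 1]
BFS from the root, enqueuing left then right child of each popped node:
  queue [28] -> pop 28, enqueue [26, 36], visited so far: [28]
  queue [26, 36] -> pop 26, enqueue [6], visited so far: [28, 26]
  queue [36, 6] -> pop 36, enqueue [33, 38], visited so far: [28, 26, 36]
  queue [6, 33, 38] -> pop 6, enqueue [4, 8], visited so far: [28, 26, 36, 6]
  queue [33, 38, 4, 8] -> pop 33, enqueue [none], visited so far: [28, 26, 36, 6, 33]
  queue [38, 4, 8] -> pop 38, enqueue [41], visited so far: [28, 26, 36, 6, 33, 38]
  queue [4, 8, 41] -> pop 4, enqueue [1], visited so far: [28, 26, 36, 6, 33, 38, 4]
  queue [8, 41, 1] -> pop 8, enqueue [none], visited so far: [28, 26, 36, 6, 33, 38, 4, 8]
  queue [41, 1] -> pop 41, enqueue [none], visited so far: [28, 26, 36, 6, 33, 38, 4, 8, 41]
  queue [1] -> pop 1, enqueue [none], visited so far: [28, 26, 36, 6, 33, 38, 4, 8, 41, 1]
Result: [28, 26, 36, 6, 33, 38, 4, 8, 41, 1]


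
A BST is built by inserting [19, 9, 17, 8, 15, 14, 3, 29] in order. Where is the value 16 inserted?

Starting tree (level order): [19, 9, 29, 8, 17, None, None, 3, None, 15, None, None, None, 14]
Insertion path: 19 -> 9 -> 17 -> 15
Result: insert 16 as right child of 15
Final tree (level order): [19, 9, 29, 8, 17, None, None, 3, None, 15, None, None, None, 14, 16]


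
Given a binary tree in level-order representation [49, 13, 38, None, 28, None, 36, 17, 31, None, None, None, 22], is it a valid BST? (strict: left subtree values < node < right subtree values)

Level-order array: [49, 13, 38, None, 28, None, 36, 17, 31, None, None, None, 22]
Validate using subtree bounds (lo, hi): at each node, require lo < value < hi,
then recurse left with hi=value and right with lo=value.
Preorder trace (stopping at first violation):
  at node 49 with bounds (-inf, +inf): OK
  at node 13 with bounds (-inf, 49): OK
  at node 28 with bounds (13, 49): OK
  at node 17 with bounds (13, 28): OK
  at node 22 with bounds (17, 28): OK
  at node 31 with bounds (28, 49): OK
  at node 38 with bounds (49, +inf): VIOLATION
Node 38 violates its bound: not (49 < 38 < +inf).
Result: Not a valid BST


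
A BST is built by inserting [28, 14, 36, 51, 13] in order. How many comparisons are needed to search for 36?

Search path for 36: 28 -> 36
Found: True
Comparisons: 2


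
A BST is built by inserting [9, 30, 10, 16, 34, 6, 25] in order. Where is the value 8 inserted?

Starting tree (level order): [9, 6, 30, None, None, 10, 34, None, 16, None, None, None, 25]
Insertion path: 9 -> 6
Result: insert 8 as right child of 6
Final tree (level order): [9, 6, 30, None, 8, 10, 34, None, None, None, 16, None, None, None, 25]


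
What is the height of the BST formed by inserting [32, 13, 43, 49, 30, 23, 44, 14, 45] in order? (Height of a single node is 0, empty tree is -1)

Insertion order: [32, 13, 43, 49, 30, 23, 44, 14, 45]
Tree (level-order array): [32, 13, 43, None, 30, None, 49, 23, None, 44, None, 14, None, None, 45]
Compute height bottom-up (empty subtree = -1):
  height(14) = 1 + max(-1, -1) = 0
  height(23) = 1 + max(0, -1) = 1
  height(30) = 1 + max(1, -1) = 2
  height(13) = 1 + max(-1, 2) = 3
  height(45) = 1 + max(-1, -1) = 0
  height(44) = 1 + max(-1, 0) = 1
  height(49) = 1 + max(1, -1) = 2
  height(43) = 1 + max(-1, 2) = 3
  height(32) = 1 + max(3, 3) = 4
Height = 4


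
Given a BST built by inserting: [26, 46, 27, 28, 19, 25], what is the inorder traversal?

Tree insertion order: [26, 46, 27, 28, 19, 25]
Tree (level-order array): [26, 19, 46, None, 25, 27, None, None, None, None, 28]
Inorder traversal: [19, 25, 26, 27, 28, 46]


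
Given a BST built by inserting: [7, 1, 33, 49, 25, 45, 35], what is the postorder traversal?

Tree insertion order: [7, 1, 33, 49, 25, 45, 35]
Tree (level-order array): [7, 1, 33, None, None, 25, 49, None, None, 45, None, 35]
Postorder traversal: [1, 25, 35, 45, 49, 33, 7]


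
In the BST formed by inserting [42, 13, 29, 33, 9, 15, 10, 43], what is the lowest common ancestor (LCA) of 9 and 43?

Tree insertion order: [42, 13, 29, 33, 9, 15, 10, 43]
Tree (level-order array): [42, 13, 43, 9, 29, None, None, None, 10, 15, 33]
In a BST, the LCA of p=9, q=43 is the first node v on the
root-to-leaf path with p <= v <= q (go left if both < v, right if both > v).
Walk from root:
  at 42: 9 <= 42 <= 43, this is the LCA
LCA = 42


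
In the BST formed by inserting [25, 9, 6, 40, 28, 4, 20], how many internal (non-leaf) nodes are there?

Tree built from: [25, 9, 6, 40, 28, 4, 20]
Tree (level-order array): [25, 9, 40, 6, 20, 28, None, 4]
Rule: An internal node has at least one child.
Per-node child counts:
  node 25: 2 child(ren)
  node 9: 2 child(ren)
  node 6: 1 child(ren)
  node 4: 0 child(ren)
  node 20: 0 child(ren)
  node 40: 1 child(ren)
  node 28: 0 child(ren)
Matching nodes: [25, 9, 6, 40]
Count of internal (non-leaf) nodes: 4


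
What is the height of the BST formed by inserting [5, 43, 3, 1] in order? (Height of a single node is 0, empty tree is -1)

Insertion order: [5, 43, 3, 1]
Tree (level-order array): [5, 3, 43, 1]
Compute height bottom-up (empty subtree = -1):
  height(1) = 1 + max(-1, -1) = 0
  height(3) = 1 + max(0, -1) = 1
  height(43) = 1 + max(-1, -1) = 0
  height(5) = 1 + max(1, 0) = 2
Height = 2


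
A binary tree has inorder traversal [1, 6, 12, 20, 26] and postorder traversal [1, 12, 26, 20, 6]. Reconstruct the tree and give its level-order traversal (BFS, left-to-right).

Inorder:   [1, 6, 12, 20, 26]
Postorder: [1, 12, 26, 20, 6]
Algorithm: postorder visits root last, so walk postorder right-to-left;
each value is the root of the current inorder slice — split it at that
value, recurse on the right subtree first, then the left.
Recursive splits:
  root=6; inorder splits into left=[1], right=[12, 20, 26]
  root=20; inorder splits into left=[12], right=[26]
  root=26; inorder splits into left=[], right=[]
  root=12; inorder splits into left=[], right=[]
  root=1; inorder splits into left=[], right=[]
Reconstructed level-order: [6, 1, 20, 12, 26]


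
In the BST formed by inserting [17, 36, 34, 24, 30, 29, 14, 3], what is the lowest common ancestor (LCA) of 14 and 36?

Tree insertion order: [17, 36, 34, 24, 30, 29, 14, 3]
Tree (level-order array): [17, 14, 36, 3, None, 34, None, None, None, 24, None, None, 30, 29]
In a BST, the LCA of p=14, q=36 is the first node v on the
root-to-leaf path with p <= v <= q (go left if both < v, right if both > v).
Walk from root:
  at 17: 14 <= 17 <= 36, this is the LCA
LCA = 17


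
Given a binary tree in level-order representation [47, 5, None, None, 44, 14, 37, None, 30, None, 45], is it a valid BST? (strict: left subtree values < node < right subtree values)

Level-order array: [47, 5, None, None, 44, 14, 37, None, 30, None, 45]
Validate using subtree bounds (lo, hi): at each node, require lo < value < hi,
then recurse left with hi=value and right with lo=value.
Preorder trace (stopping at first violation):
  at node 47 with bounds (-inf, +inf): OK
  at node 5 with bounds (-inf, 47): OK
  at node 44 with bounds (5, 47): OK
  at node 14 with bounds (5, 44): OK
  at node 30 with bounds (14, 44): OK
  at node 37 with bounds (44, 47): VIOLATION
Node 37 violates its bound: not (44 < 37 < 47).
Result: Not a valid BST


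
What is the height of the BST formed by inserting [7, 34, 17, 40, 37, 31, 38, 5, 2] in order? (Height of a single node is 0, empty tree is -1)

Insertion order: [7, 34, 17, 40, 37, 31, 38, 5, 2]
Tree (level-order array): [7, 5, 34, 2, None, 17, 40, None, None, None, 31, 37, None, None, None, None, 38]
Compute height bottom-up (empty subtree = -1):
  height(2) = 1 + max(-1, -1) = 0
  height(5) = 1 + max(0, -1) = 1
  height(31) = 1 + max(-1, -1) = 0
  height(17) = 1 + max(-1, 0) = 1
  height(38) = 1 + max(-1, -1) = 0
  height(37) = 1 + max(-1, 0) = 1
  height(40) = 1 + max(1, -1) = 2
  height(34) = 1 + max(1, 2) = 3
  height(7) = 1 + max(1, 3) = 4
Height = 4


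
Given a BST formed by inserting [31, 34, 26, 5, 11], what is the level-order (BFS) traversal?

Tree insertion order: [31, 34, 26, 5, 11]
Tree (level-order array): [31, 26, 34, 5, None, None, None, None, 11]
BFS from the root, enqueuing left then right child of each popped node:
  queue [31] -> pop 31, enqueue [26, 34], visited so far: [31]
  queue [26, 34] -> pop 26, enqueue [5], visited so far: [31, 26]
  queue [34, 5] -> pop 34, enqueue [none], visited so far: [31, 26, 34]
  queue [5] -> pop 5, enqueue [11], visited so far: [31, 26, 34, 5]
  queue [11] -> pop 11, enqueue [none], visited so far: [31, 26, 34, 5, 11]
Result: [31, 26, 34, 5, 11]


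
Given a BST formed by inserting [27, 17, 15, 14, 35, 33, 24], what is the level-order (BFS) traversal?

Tree insertion order: [27, 17, 15, 14, 35, 33, 24]
Tree (level-order array): [27, 17, 35, 15, 24, 33, None, 14]
BFS from the root, enqueuing left then right child of each popped node:
  queue [27] -> pop 27, enqueue [17, 35], visited so far: [27]
  queue [17, 35] -> pop 17, enqueue [15, 24], visited so far: [27, 17]
  queue [35, 15, 24] -> pop 35, enqueue [33], visited so far: [27, 17, 35]
  queue [15, 24, 33] -> pop 15, enqueue [14], visited so far: [27, 17, 35, 15]
  queue [24, 33, 14] -> pop 24, enqueue [none], visited so far: [27, 17, 35, 15, 24]
  queue [33, 14] -> pop 33, enqueue [none], visited so far: [27, 17, 35, 15, 24, 33]
  queue [14] -> pop 14, enqueue [none], visited so far: [27, 17, 35, 15, 24, 33, 14]
Result: [27, 17, 35, 15, 24, 33, 14]


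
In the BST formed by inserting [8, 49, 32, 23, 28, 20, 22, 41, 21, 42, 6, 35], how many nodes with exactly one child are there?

Tree built from: [8, 49, 32, 23, 28, 20, 22, 41, 21, 42, 6, 35]
Tree (level-order array): [8, 6, 49, None, None, 32, None, 23, 41, 20, 28, 35, 42, None, 22, None, None, None, None, None, None, 21]
Rule: These are nodes with exactly 1 non-null child.
Per-node child counts:
  node 8: 2 child(ren)
  node 6: 0 child(ren)
  node 49: 1 child(ren)
  node 32: 2 child(ren)
  node 23: 2 child(ren)
  node 20: 1 child(ren)
  node 22: 1 child(ren)
  node 21: 0 child(ren)
  node 28: 0 child(ren)
  node 41: 2 child(ren)
  node 35: 0 child(ren)
  node 42: 0 child(ren)
Matching nodes: [49, 20, 22]
Count of nodes with exactly one child: 3


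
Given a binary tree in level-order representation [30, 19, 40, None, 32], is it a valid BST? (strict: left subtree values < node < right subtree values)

Level-order array: [30, 19, 40, None, 32]
Validate using subtree bounds (lo, hi): at each node, require lo < value < hi,
then recurse left with hi=value and right with lo=value.
Preorder trace (stopping at first violation):
  at node 30 with bounds (-inf, +inf): OK
  at node 19 with bounds (-inf, 30): OK
  at node 32 with bounds (19, 30): VIOLATION
Node 32 violates its bound: not (19 < 32 < 30).
Result: Not a valid BST


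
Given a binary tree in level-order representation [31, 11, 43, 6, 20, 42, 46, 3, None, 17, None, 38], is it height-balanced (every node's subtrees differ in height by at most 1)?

Tree (level-order array): [31, 11, 43, 6, 20, 42, 46, 3, None, 17, None, 38]
Definition: a tree is height-balanced if, at every node, |h(left) - h(right)| <= 1 (empty subtree has height -1).
Bottom-up per-node check:
  node 3: h_left=-1, h_right=-1, diff=0 [OK], height=0
  node 6: h_left=0, h_right=-1, diff=1 [OK], height=1
  node 17: h_left=-1, h_right=-1, diff=0 [OK], height=0
  node 20: h_left=0, h_right=-1, diff=1 [OK], height=1
  node 11: h_left=1, h_right=1, diff=0 [OK], height=2
  node 38: h_left=-1, h_right=-1, diff=0 [OK], height=0
  node 42: h_left=0, h_right=-1, diff=1 [OK], height=1
  node 46: h_left=-1, h_right=-1, diff=0 [OK], height=0
  node 43: h_left=1, h_right=0, diff=1 [OK], height=2
  node 31: h_left=2, h_right=2, diff=0 [OK], height=3
All nodes satisfy the balance condition.
Result: Balanced


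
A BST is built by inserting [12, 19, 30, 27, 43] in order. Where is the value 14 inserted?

Starting tree (level order): [12, None, 19, None, 30, 27, 43]
Insertion path: 12 -> 19
Result: insert 14 as left child of 19
Final tree (level order): [12, None, 19, 14, 30, None, None, 27, 43]


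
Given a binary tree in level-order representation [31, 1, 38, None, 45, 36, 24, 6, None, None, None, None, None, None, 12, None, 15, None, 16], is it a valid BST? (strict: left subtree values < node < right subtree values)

Level-order array: [31, 1, 38, None, 45, 36, 24, 6, None, None, None, None, None, None, 12, None, 15, None, 16]
Validate using subtree bounds (lo, hi): at each node, require lo < value < hi,
then recurse left with hi=value and right with lo=value.
Preorder trace (stopping at first violation):
  at node 31 with bounds (-inf, +inf): OK
  at node 1 with bounds (-inf, 31): OK
  at node 45 with bounds (1, 31): VIOLATION
Node 45 violates its bound: not (1 < 45 < 31).
Result: Not a valid BST


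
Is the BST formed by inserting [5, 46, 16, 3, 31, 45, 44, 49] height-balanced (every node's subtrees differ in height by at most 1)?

Tree (level-order array): [5, 3, 46, None, None, 16, 49, None, 31, None, None, None, 45, 44]
Definition: a tree is height-balanced if, at every node, |h(left) - h(right)| <= 1 (empty subtree has height -1).
Bottom-up per-node check:
  node 3: h_left=-1, h_right=-1, diff=0 [OK], height=0
  node 44: h_left=-1, h_right=-1, diff=0 [OK], height=0
  node 45: h_left=0, h_right=-1, diff=1 [OK], height=1
  node 31: h_left=-1, h_right=1, diff=2 [FAIL (|-1-1|=2 > 1)], height=2
  node 16: h_left=-1, h_right=2, diff=3 [FAIL (|-1-2|=3 > 1)], height=3
  node 49: h_left=-1, h_right=-1, diff=0 [OK], height=0
  node 46: h_left=3, h_right=0, diff=3 [FAIL (|3-0|=3 > 1)], height=4
  node 5: h_left=0, h_right=4, diff=4 [FAIL (|0-4|=4 > 1)], height=5
Node 31 violates the condition: |-1 - 1| = 2 > 1.
Result: Not balanced


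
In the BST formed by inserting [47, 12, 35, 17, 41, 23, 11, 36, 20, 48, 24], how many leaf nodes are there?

Tree built from: [47, 12, 35, 17, 41, 23, 11, 36, 20, 48, 24]
Tree (level-order array): [47, 12, 48, 11, 35, None, None, None, None, 17, 41, None, 23, 36, None, 20, 24]
Rule: A leaf has 0 children.
Per-node child counts:
  node 47: 2 child(ren)
  node 12: 2 child(ren)
  node 11: 0 child(ren)
  node 35: 2 child(ren)
  node 17: 1 child(ren)
  node 23: 2 child(ren)
  node 20: 0 child(ren)
  node 24: 0 child(ren)
  node 41: 1 child(ren)
  node 36: 0 child(ren)
  node 48: 0 child(ren)
Matching nodes: [11, 20, 24, 36, 48]
Count of leaf nodes: 5


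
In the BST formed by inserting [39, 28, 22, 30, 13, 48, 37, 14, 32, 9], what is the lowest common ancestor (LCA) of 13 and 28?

Tree insertion order: [39, 28, 22, 30, 13, 48, 37, 14, 32, 9]
Tree (level-order array): [39, 28, 48, 22, 30, None, None, 13, None, None, 37, 9, 14, 32]
In a BST, the LCA of p=13, q=28 is the first node v on the
root-to-leaf path with p <= v <= q (go left if both < v, right if both > v).
Walk from root:
  at 39: both 13 and 28 < 39, go left
  at 28: 13 <= 28 <= 28, this is the LCA
LCA = 28


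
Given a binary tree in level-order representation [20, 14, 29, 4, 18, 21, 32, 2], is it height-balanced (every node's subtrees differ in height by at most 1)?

Tree (level-order array): [20, 14, 29, 4, 18, 21, 32, 2]
Definition: a tree is height-balanced if, at every node, |h(left) - h(right)| <= 1 (empty subtree has height -1).
Bottom-up per-node check:
  node 2: h_left=-1, h_right=-1, diff=0 [OK], height=0
  node 4: h_left=0, h_right=-1, diff=1 [OK], height=1
  node 18: h_left=-1, h_right=-1, diff=0 [OK], height=0
  node 14: h_left=1, h_right=0, diff=1 [OK], height=2
  node 21: h_left=-1, h_right=-1, diff=0 [OK], height=0
  node 32: h_left=-1, h_right=-1, diff=0 [OK], height=0
  node 29: h_left=0, h_right=0, diff=0 [OK], height=1
  node 20: h_left=2, h_right=1, diff=1 [OK], height=3
All nodes satisfy the balance condition.
Result: Balanced


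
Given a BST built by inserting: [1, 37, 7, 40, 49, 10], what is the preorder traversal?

Tree insertion order: [1, 37, 7, 40, 49, 10]
Tree (level-order array): [1, None, 37, 7, 40, None, 10, None, 49]
Preorder traversal: [1, 37, 7, 10, 40, 49]


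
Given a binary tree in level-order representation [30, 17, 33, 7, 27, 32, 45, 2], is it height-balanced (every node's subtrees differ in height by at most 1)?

Tree (level-order array): [30, 17, 33, 7, 27, 32, 45, 2]
Definition: a tree is height-balanced if, at every node, |h(left) - h(right)| <= 1 (empty subtree has height -1).
Bottom-up per-node check:
  node 2: h_left=-1, h_right=-1, diff=0 [OK], height=0
  node 7: h_left=0, h_right=-1, diff=1 [OK], height=1
  node 27: h_left=-1, h_right=-1, diff=0 [OK], height=0
  node 17: h_left=1, h_right=0, diff=1 [OK], height=2
  node 32: h_left=-1, h_right=-1, diff=0 [OK], height=0
  node 45: h_left=-1, h_right=-1, diff=0 [OK], height=0
  node 33: h_left=0, h_right=0, diff=0 [OK], height=1
  node 30: h_left=2, h_right=1, diff=1 [OK], height=3
All nodes satisfy the balance condition.
Result: Balanced


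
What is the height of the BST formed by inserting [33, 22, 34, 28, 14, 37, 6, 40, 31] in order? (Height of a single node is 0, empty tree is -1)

Insertion order: [33, 22, 34, 28, 14, 37, 6, 40, 31]
Tree (level-order array): [33, 22, 34, 14, 28, None, 37, 6, None, None, 31, None, 40]
Compute height bottom-up (empty subtree = -1):
  height(6) = 1 + max(-1, -1) = 0
  height(14) = 1 + max(0, -1) = 1
  height(31) = 1 + max(-1, -1) = 0
  height(28) = 1 + max(-1, 0) = 1
  height(22) = 1 + max(1, 1) = 2
  height(40) = 1 + max(-1, -1) = 0
  height(37) = 1 + max(-1, 0) = 1
  height(34) = 1 + max(-1, 1) = 2
  height(33) = 1 + max(2, 2) = 3
Height = 3


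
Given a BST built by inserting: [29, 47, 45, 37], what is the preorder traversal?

Tree insertion order: [29, 47, 45, 37]
Tree (level-order array): [29, None, 47, 45, None, 37]
Preorder traversal: [29, 47, 45, 37]


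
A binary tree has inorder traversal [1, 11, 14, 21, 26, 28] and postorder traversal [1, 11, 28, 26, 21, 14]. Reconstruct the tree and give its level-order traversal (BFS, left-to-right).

Inorder:   [1, 11, 14, 21, 26, 28]
Postorder: [1, 11, 28, 26, 21, 14]
Algorithm: postorder visits root last, so walk postorder right-to-left;
each value is the root of the current inorder slice — split it at that
value, recurse on the right subtree first, then the left.
Recursive splits:
  root=14; inorder splits into left=[1, 11], right=[21, 26, 28]
  root=21; inorder splits into left=[], right=[26, 28]
  root=26; inorder splits into left=[], right=[28]
  root=28; inorder splits into left=[], right=[]
  root=11; inorder splits into left=[1], right=[]
  root=1; inorder splits into left=[], right=[]
Reconstructed level-order: [14, 11, 21, 1, 26, 28]


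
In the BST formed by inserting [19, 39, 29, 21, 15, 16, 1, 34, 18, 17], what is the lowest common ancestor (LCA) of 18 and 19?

Tree insertion order: [19, 39, 29, 21, 15, 16, 1, 34, 18, 17]
Tree (level-order array): [19, 15, 39, 1, 16, 29, None, None, None, None, 18, 21, 34, 17]
In a BST, the LCA of p=18, q=19 is the first node v on the
root-to-leaf path with p <= v <= q (go left if both < v, right if both > v).
Walk from root:
  at 19: 18 <= 19 <= 19, this is the LCA
LCA = 19


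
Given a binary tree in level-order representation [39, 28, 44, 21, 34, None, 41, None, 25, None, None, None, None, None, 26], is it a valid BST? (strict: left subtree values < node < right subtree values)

Level-order array: [39, 28, 44, 21, 34, None, 41, None, 25, None, None, None, None, None, 26]
Validate using subtree bounds (lo, hi): at each node, require lo < value < hi,
then recurse left with hi=value and right with lo=value.
Preorder trace (stopping at first violation):
  at node 39 with bounds (-inf, +inf): OK
  at node 28 with bounds (-inf, 39): OK
  at node 21 with bounds (-inf, 28): OK
  at node 25 with bounds (21, 28): OK
  at node 26 with bounds (25, 28): OK
  at node 34 with bounds (28, 39): OK
  at node 44 with bounds (39, +inf): OK
  at node 41 with bounds (44, +inf): VIOLATION
Node 41 violates its bound: not (44 < 41 < +inf).
Result: Not a valid BST


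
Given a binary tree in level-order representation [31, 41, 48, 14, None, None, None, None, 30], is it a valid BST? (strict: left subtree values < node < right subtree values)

Level-order array: [31, 41, 48, 14, None, None, None, None, 30]
Validate using subtree bounds (lo, hi): at each node, require lo < value < hi,
then recurse left with hi=value and right with lo=value.
Preorder trace (stopping at first violation):
  at node 31 with bounds (-inf, +inf): OK
  at node 41 with bounds (-inf, 31): VIOLATION
Node 41 violates its bound: not (-inf < 41 < 31).
Result: Not a valid BST


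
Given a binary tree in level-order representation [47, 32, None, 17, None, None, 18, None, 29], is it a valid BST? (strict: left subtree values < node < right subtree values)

Level-order array: [47, 32, None, 17, None, None, 18, None, 29]
Validate using subtree bounds (lo, hi): at each node, require lo < value < hi,
then recurse left with hi=value and right with lo=value.
Preorder trace (stopping at first violation):
  at node 47 with bounds (-inf, +inf): OK
  at node 32 with bounds (-inf, 47): OK
  at node 17 with bounds (-inf, 32): OK
  at node 18 with bounds (17, 32): OK
  at node 29 with bounds (18, 32): OK
No violation found at any node.
Result: Valid BST


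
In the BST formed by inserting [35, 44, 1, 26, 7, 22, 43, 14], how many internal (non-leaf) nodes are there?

Tree built from: [35, 44, 1, 26, 7, 22, 43, 14]
Tree (level-order array): [35, 1, 44, None, 26, 43, None, 7, None, None, None, None, 22, 14]
Rule: An internal node has at least one child.
Per-node child counts:
  node 35: 2 child(ren)
  node 1: 1 child(ren)
  node 26: 1 child(ren)
  node 7: 1 child(ren)
  node 22: 1 child(ren)
  node 14: 0 child(ren)
  node 44: 1 child(ren)
  node 43: 0 child(ren)
Matching nodes: [35, 1, 26, 7, 22, 44]
Count of internal (non-leaf) nodes: 6


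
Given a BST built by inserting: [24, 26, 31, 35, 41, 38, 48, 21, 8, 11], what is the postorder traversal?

Tree insertion order: [24, 26, 31, 35, 41, 38, 48, 21, 8, 11]
Tree (level-order array): [24, 21, 26, 8, None, None, 31, None, 11, None, 35, None, None, None, 41, 38, 48]
Postorder traversal: [11, 8, 21, 38, 48, 41, 35, 31, 26, 24]


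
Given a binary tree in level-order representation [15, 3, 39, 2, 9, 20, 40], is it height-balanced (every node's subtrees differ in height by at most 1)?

Tree (level-order array): [15, 3, 39, 2, 9, 20, 40]
Definition: a tree is height-balanced if, at every node, |h(left) - h(right)| <= 1 (empty subtree has height -1).
Bottom-up per-node check:
  node 2: h_left=-1, h_right=-1, diff=0 [OK], height=0
  node 9: h_left=-1, h_right=-1, diff=0 [OK], height=0
  node 3: h_left=0, h_right=0, diff=0 [OK], height=1
  node 20: h_left=-1, h_right=-1, diff=0 [OK], height=0
  node 40: h_left=-1, h_right=-1, diff=0 [OK], height=0
  node 39: h_left=0, h_right=0, diff=0 [OK], height=1
  node 15: h_left=1, h_right=1, diff=0 [OK], height=2
All nodes satisfy the balance condition.
Result: Balanced


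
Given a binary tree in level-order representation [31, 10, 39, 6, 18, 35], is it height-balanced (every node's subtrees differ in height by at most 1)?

Tree (level-order array): [31, 10, 39, 6, 18, 35]
Definition: a tree is height-balanced if, at every node, |h(left) - h(right)| <= 1 (empty subtree has height -1).
Bottom-up per-node check:
  node 6: h_left=-1, h_right=-1, diff=0 [OK], height=0
  node 18: h_left=-1, h_right=-1, diff=0 [OK], height=0
  node 10: h_left=0, h_right=0, diff=0 [OK], height=1
  node 35: h_left=-1, h_right=-1, diff=0 [OK], height=0
  node 39: h_left=0, h_right=-1, diff=1 [OK], height=1
  node 31: h_left=1, h_right=1, diff=0 [OK], height=2
All nodes satisfy the balance condition.
Result: Balanced


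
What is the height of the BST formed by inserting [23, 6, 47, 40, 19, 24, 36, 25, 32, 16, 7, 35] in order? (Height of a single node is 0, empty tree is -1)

Insertion order: [23, 6, 47, 40, 19, 24, 36, 25, 32, 16, 7, 35]
Tree (level-order array): [23, 6, 47, None, 19, 40, None, 16, None, 24, None, 7, None, None, 36, None, None, 25, None, None, 32, None, 35]
Compute height bottom-up (empty subtree = -1):
  height(7) = 1 + max(-1, -1) = 0
  height(16) = 1 + max(0, -1) = 1
  height(19) = 1 + max(1, -1) = 2
  height(6) = 1 + max(-1, 2) = 3
  height(35) = 1 + max(-1, -1) = 0
  height(32) = 1 + max(-1, 0) = 1
  height(25) = 1 + max(-1, 1) = 2
  height(36) = 1 + max(2, -1) = 3
  height(24) = 1 + max(-1, 3) = 4
  height(40) = 1 + max(4, -1) = 5
  height(47) = 1 + max(5, -1) = 6
  height(23) = 1 + max(3, 6) = 7
Height = 7


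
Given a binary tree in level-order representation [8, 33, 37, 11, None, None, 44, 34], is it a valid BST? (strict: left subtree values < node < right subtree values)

Level-order array: [8, 33, 37, 11, None, None, 44, 34]
Validate using subtree bounds (lo, hi): at each node, require lo < value < hi,
then recurse left with hi=value and right with lo=value.
Preorder trace (stopping at first violation):
  at node 8 with bounds (-inf, +inf): OK
  at node 33 with bounds (-inf, 8): VIOLATION
Node 33 violates its bound: not (-inf < 33 < 8).
Result: Not a valid BST


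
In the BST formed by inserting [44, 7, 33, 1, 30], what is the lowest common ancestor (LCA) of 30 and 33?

Tree insertion order: [44, 7, 33, 1, 30]
Tree (level-order array): [44, 7, None, 1, 33, None, None, 30]
In a BST, the LCA of p=30, q=33 is the first node v on the
root-to-leaf path with p <= v <= q (go left if both < v, right if both > v).
Walk from root:
  at 44: both 30 and 33 < 44, go left
  at 7: both 30 and 33 > 7, go right
  at 33: 30 <= 33 <= 33, this is the LCA
LCA = 33


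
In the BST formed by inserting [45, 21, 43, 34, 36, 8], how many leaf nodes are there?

Tree built from: [45, 21, 43, 34, 36, 8]
Tree (level-order array): [45, 21, None, 8, 43, None, None, 34, None, None, 36]
Rule: A leaf has 0 children.
Per-node child counts:
  node 45: 1 child(ren)
  node 21: 2 child(ren)
  node 8: 0 child(ren)
  node 43: 1 child(ren)
  node 34: 1 child(ren)
  node 36: 0 child(ren)
Matching nodes: [8, 36]
Count of leaf nodes: 2


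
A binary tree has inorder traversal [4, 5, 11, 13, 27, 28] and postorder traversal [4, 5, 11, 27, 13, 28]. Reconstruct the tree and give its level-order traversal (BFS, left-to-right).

Inorder:   [4, 5, 11, 13, 27, 28]
Postorder: [4, 5, 11, 27, 13, 28]
Algorithm: postorder visits root last, so walk postorder right-to-left;
each value is the root of the current inorder slice — split it at that
value, recurse on the right subtree first, then the left.
Recursive splits:
  root=28; inorder splits into left=[4, 5, 11, 13, 27], right=[]
  root=13; inorder splits into left=[4, 5, 11], right=[27]
  root=27; inorder splits into left=[], right=[]
  root=11; inorder splits into left=[4, 5], right=[]
  root=5; inorder splits into left=[4], right=[]
  root=4; inorder splits into left=[], right=[]
Reconstructed level-order: [28, 13, 11, 27, 5, 4]


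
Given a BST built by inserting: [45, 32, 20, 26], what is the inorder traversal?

Tree insertion order: [45, 32, 20, 26]
Tree (level-order array): [45, 32, None, 20, None, None, 26]
Inorder traversal: [20, 26, 32, 45]


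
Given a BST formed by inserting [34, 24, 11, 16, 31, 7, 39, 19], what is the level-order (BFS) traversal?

Tree insertion order: [34, 24, 11, 16, 31, 7, 39, 19]
Tree (level-order array): [34, 24, 39, 11, 31, None, None, 7, 16, None, None, None, None, None, 19]
BFS from the root, enqueuing left then right child of each popped node:
  queue [34] -> pop 34, enqueue [24, 39], visited so far: [34]
  queue [24, 39] -> pop 24, enqueue [11, 31], visited so far: [34, 24]
  queue [39, 11, 31] -> pop 39, enqueue [none], visited so far: [34, 24, 39]
  queue [11, 31] -> pop 11, enqueue [7, 16], visited so far: [34, 24, 39, 11]
  queue [31, 7, 16] -> pop 31, enqueue [none], visited so far: [34, 24, 39, 11, 31]
  queue [7, 16] -> pop 7, enqueue [none], visited so far: [34, 24, 39, 11, 31, 7]
  queue [16] -> pop 16, enqueue [19], visited so far: [34, 24, 39, 11, 31, 7, 16]
  queue [19] -> pop 19, enqueue [none], visited so far: [34, 24, 39, 11, 31, 7, 16, 19]
Result: [34, 24, 39, 11, 31, 7, 16, 19]


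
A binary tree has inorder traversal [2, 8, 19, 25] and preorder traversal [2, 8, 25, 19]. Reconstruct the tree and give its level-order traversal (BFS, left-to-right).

Inorder:  [2, 8, 19, 25]
Preorder: [2, 8, 25, 19]
Algorithm: preorder visits root first, so consume preorder in order;
for each root, split the current inorder slice at that value into
left-subtree inorder and right-subtree inorder, then recurse.
Recursive splits:
  root=2; inorder splits into left=[], right=[8, 19, 25]
  root=8; inorder splits into left=[], right=[19, 25]
  root=25; inorder splits into left=[19], right=[]
  root=19; inorder splits into left=[], right=[]
Reconstructed level-order: [2, 8, 25, 19]


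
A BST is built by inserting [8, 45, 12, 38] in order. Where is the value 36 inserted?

Starting tree (level order): [8, None, 45, 12, None, None, 38]
Insertion path: 8 -> 45 -> 12 -> 38
Result: insert 36 as left child of 38
Final tree (level order): [8, None, 45, 12, None, None, 38, 36]


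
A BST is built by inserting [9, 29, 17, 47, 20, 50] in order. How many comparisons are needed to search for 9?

Search path for 9: 9
Found: True
Comparisons: 1


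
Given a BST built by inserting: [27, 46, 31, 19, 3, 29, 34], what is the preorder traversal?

Tree insertion order: [27, 46, 31, 19, 3, 29, 34]
Tree (level-order array): [27, 19, 46, 3, None, 31, None, None, None, 29, 34]
Preorder traversal: [27, 19, 3, 46, 31, 29, 34]


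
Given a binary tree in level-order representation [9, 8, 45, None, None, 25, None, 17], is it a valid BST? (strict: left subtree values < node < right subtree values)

Level-order array: [9, 8, 45, None, None, 25, None, 17]
Validate using subtree bounds (lo, hi): at each node, require lo < value < hi,
then recurse left with hi=value and right with lo=value.
Preorder trace (stopping at first violation):
  at node 9 with bounds (-inf, +inf): OK
  at node 8 with bounds (-inf, 9): OK
  at node 45 with bounds (9, +inf): OK
  at node 25 with bounds (9, 45): OK
  at node 17 with bounds (9, 25): OK
No violation found at any node.
Result: Valid BST


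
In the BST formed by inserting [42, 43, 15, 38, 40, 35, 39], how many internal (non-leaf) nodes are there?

Tree built from: [42, 43, 15, 38, 40, 35, 39]
Tree (level-order array): [42, 15, 43, None, 38, None, None, 35, 40, None, None, 39]
Rule: An internal node has at least one child.
Per-node child counts:
  node 42: 2 child(ren)
  node 15: 1 child(ren)
  node 38: 2 child(ren)
  node 35: 0 child(ren)
  node 40: 1 child(ren)
  node 39: 0 child(ren)
  node 43: 0 child(ren)
Matching nodes: [42, 15, 38, 40]
Count of internal (non-leaf) nodes: 4


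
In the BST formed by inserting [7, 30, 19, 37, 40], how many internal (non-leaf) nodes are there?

Tree built from: [7, 30, 19, 37, 40]
Tree (level-order array): [7, None, 30, 19, 37, None, None, None, 40]
Rule: An internal node has at least one child.
Per-node child counts:
  node 7: 1 child(ren)
  node 30: 2 child(ren)
  node 19: 0 child(ren)
  node 37: 1 child(ren)
  node 40: 0 child(ren)
Matching nodes: [7, 30, 37]
Count of internal (non-leaf) nodes: 3


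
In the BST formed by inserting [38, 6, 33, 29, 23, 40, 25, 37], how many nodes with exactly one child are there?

Tree built from: [38, 6, 33, 29, 23, 40, 25, 37]
Tree (level-order array): [38, 6, 40, None, 33, None, None, 29, 37, 23, None, None, None, None, 25]
Rule: These are nodes with exactly 1 non-null child.
Per-node child counts:
  node 38: 2 child(ren)
  node 6: 1 child(ren)
  node 33: 2 child(ren)
  node 29: 1 child(ren)
  node 23: 1 child(ren)
  node 25: 0 child(ren)
  node 37: 0 child(ren)
  node 40: 0 child(ren)
Matching nodes: [6, 29, 23]
Count of nodes with exactly one child: 3


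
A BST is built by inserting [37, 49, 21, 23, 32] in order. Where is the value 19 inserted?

Starting tree (level order): [37, 21, 49, None, 23, None, None, None, 32]
Insertion path: 37 -> 21
Result: insert 19 as left child of 21
Final tree (level order): [37, 21, 49, 19, 23, None, None, None, None, None, 32]


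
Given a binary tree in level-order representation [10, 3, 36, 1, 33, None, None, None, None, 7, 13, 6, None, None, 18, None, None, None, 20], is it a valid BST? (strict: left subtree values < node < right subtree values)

Level-order array: [10, 3, 36, 1, 33, None, None, None, None, 7, 13, 6, None, None, 18, None, None, None, 20]
Validate using subtree bounds (lo, hi): at each node, require lo < value < hi,
then recurse left with hi=value and right with lo=value.
Preorder trace (stopping at first violation):
  at node 10 with bounds (-inf, +inf): OK
  at node 3 with bounds (-inf, 10): OK
  at node 1 with bounds (-inf, 3): OK
  at node 33 with bounds (3, 10): VIOLATION
Node 33 violates its bound: not (3 < 33 < 10).
Result: Not a valid BST


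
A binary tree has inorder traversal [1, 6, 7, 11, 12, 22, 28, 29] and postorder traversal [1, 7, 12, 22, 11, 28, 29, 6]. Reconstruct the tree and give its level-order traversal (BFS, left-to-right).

Inorder:   [1, 6, 7, 11, 12, 22, 28, 29]
Postorder: [1, 7, 12, 22, 11, 28, 29, 6]
Algorithm: postorder visits root last, so walk postorder right-to-left;
each value is the root of the current inorder slice — split it at that
value, recurse on the right subtree first, then the left.
Recursive splits:
  root=6; inorder splits into left=[1], right=[7, 11, 12, 22, 28, 29]
  root=29; inorder splits into left=[7, 11, 12, 22, 28], right=[]
  root=28; inorder splits into left=[7, 11, 12, 22], right=[]
  root=11; inorder splits into left=[7], right=[12, 22]
  root=22; inorder splits into left=[12], right=[]
  root=12; inorder splits into left=[], right=[]
  root=7; inorder splits into left=[], right=[]
  root=1; inorder splits into left=[], right=[]
Reconstructed level-order: [6, 1, 29, 28, 11, 7, 22, 12]


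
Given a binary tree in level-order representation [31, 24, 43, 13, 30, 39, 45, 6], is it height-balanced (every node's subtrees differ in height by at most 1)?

Tree (level-order array): [31, 24, 43, 13, 30, 39, 45, 6]
Definition: a tree is height-balanced if, at every node, |h(left) - h(right)| <= 1 (empty subtree has height -1).
Bottom-up per-node check:
  node 6: h_left=-1, h_right=-1, diff=0 [OK], height=0
  node 13: h_left=0, h_right=-1, diff=1 [OK], height=1
  node 30: h_left=-1, h_right=-1, diff=0 [OK], height=0
  node 24: h_left=1, h_right=0, diff=1 [OK], height=2
  node 39: h_left=-1, h_right=-1, diff=0 [OK], height=0
  node 45: h_left=-1, h_right=-1, diff=0 [OK], height=0
  node 43: h_left=0, h_right=0, diff=0 [OK], height=1
  node 31: h_left=2, h_right=1, diff=1 [OK], height=3
All nodes satisfy the balance condition.
Result: Balanced
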